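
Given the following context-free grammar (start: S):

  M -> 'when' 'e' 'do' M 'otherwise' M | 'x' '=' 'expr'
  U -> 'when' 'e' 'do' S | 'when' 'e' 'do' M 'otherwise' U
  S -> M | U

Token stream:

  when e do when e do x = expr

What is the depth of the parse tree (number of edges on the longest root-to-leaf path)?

6

[S [U when e do [S [U when e do [S [M x = expr]]]]]]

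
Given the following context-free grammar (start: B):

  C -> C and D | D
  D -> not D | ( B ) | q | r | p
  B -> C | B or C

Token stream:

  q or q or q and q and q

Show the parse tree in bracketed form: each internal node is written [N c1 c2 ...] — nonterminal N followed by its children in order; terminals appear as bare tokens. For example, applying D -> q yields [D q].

B
B or C
B or C or C
C or C or C
D or C or C
q or C or C
q or D or C
q or q or C
q or q or C and D
q or q or C and D and D
q or q or D and D and D
q or q or q and D and D
q or q or q and q and D
q or q or q and q and q

[B [B [B [C [D q]]] or [C [D q]]] or [C [C [C [D q]] and [D q]] and [D q]]]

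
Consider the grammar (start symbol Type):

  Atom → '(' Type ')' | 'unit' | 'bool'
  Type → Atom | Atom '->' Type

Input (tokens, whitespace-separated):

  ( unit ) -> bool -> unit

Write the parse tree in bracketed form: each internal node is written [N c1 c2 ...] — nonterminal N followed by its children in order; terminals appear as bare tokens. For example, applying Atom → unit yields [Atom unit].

Type
Atom -> Type
( Type ) -> Type
( Atom ) -> Type
( unit ) -> Type
( unit ) -> Atom -> Type
( unit ) -> bool -> Type
( unit ) -> bool -> Atom
( unit ) -> bool -> unit

[Type [Atom ( [Type [Atom unit]] )] -> [Type [Atom bool] -> [Type [Atom unit]]]]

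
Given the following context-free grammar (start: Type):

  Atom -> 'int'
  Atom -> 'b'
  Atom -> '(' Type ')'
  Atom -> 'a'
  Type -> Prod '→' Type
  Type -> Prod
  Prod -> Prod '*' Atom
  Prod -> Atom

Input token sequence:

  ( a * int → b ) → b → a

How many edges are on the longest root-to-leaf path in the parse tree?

[Type [Prod [Atom ( [Type [Prod [Prod [Atom a]] * [Atom int]] → [Type [Prod [Atom b]]]] )]] → [Type [Prod [Atom b]] → [Type [Prod [Atom a]]]]]

7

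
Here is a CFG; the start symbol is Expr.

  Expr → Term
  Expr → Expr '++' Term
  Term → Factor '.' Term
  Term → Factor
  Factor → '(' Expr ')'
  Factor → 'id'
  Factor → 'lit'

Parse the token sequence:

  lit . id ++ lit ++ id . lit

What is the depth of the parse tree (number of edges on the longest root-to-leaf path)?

6

[Expr [Expr [Expr [Term [Factor lit] . [Term [Factor id]]]] ++ [Term [Factor lit]]] ++ [Term [Factor id] . [Term [Factor lit]]]]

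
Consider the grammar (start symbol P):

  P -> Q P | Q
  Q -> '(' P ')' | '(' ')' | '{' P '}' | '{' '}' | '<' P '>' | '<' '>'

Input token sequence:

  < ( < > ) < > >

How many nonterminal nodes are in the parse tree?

8

[P [Q < [P [Q ( [P [Q < >]] )] [P [Q < >]]] >]]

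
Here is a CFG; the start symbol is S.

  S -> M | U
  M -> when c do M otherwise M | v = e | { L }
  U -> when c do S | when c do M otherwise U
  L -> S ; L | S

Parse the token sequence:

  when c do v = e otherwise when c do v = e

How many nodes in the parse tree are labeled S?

[S [U when c do [M v = e] otherwise [U when c do [S [M v = e]]]]]

2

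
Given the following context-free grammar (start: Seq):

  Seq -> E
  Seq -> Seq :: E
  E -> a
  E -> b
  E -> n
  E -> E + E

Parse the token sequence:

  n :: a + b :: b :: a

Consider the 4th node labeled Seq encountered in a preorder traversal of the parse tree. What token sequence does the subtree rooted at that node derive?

[Seq [Seq [Seq [Seq [E n]] :: [E [E a] + [E b]]] :: [E b]] :: [E a]]

n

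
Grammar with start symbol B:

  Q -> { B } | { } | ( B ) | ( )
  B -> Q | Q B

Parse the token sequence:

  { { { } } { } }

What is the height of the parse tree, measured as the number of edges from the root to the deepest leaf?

6

[B [Q { [B [Q { [B [Q { }]] }] [B [Q { }]]] }]]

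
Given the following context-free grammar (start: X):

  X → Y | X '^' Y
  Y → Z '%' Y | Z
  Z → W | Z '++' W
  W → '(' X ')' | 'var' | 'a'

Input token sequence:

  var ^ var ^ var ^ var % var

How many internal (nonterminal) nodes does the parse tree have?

[X [X [X [X [Y [Z [W var]]]] ^ [Y [Z [W var]]]] ^ [Y [Z [W var]]]] ^ [Y [Z [W var]] % [Y [Z [W var]]]]]

19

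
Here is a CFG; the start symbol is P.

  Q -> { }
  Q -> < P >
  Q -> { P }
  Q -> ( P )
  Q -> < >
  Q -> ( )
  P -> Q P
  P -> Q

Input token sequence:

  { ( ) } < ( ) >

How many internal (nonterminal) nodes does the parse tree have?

[P [Q { [P [Q ( )]] }] [P [Q < [P [Q ( )]] >]]]

8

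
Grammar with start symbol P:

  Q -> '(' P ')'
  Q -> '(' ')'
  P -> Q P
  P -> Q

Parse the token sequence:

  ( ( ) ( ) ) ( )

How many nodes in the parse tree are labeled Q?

[P [Q ( [P [Q ( )] [P [Q ( )]]] )] [P [Q ( )]]]

4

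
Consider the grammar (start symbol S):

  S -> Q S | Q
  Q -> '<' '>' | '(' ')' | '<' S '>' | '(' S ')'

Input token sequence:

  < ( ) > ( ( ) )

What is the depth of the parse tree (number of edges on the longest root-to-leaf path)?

[S [Q < [S [Q ( )]] >] [S [Q ( [S [Q ( )]] )]]]

5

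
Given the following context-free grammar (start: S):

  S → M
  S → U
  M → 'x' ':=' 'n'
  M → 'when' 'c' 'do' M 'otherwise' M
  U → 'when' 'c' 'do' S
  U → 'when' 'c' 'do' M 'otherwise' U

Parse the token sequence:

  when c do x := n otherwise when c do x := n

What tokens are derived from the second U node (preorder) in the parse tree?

[S [U when c do [M x := n] otherwise [U when c do [S [M x := n]]]]]

when c do x := n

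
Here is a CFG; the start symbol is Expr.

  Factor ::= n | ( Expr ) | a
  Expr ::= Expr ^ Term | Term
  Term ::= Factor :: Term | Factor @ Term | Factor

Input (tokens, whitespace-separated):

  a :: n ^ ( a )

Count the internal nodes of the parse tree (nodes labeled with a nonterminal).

11

[Expr [Expr [Term [Factor a] :: [Term [Factor n]]]] ^ [Term [Factor ( [Expr [Term [Factor a]]] )]]]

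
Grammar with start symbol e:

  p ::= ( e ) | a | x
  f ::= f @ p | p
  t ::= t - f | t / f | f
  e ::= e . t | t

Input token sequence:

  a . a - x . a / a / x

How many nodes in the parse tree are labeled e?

3

[e [e [e [t [f [p a]]]] . [t [t [f [p a]]] - [f [p x]]]] . [t [t [t [f [p a]]] / [f [p a]]] / [f [p x]]]]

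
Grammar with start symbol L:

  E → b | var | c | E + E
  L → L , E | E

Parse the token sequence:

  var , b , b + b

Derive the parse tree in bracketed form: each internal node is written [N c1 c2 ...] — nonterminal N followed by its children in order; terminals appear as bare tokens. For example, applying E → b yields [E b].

[L [L [L [E var]] , [E b]] , [E [E b] + [E b]]]

L
L , E
L , E , E
E , E , E
var , E , E
var , b , E
var , b , E + E
var , b , b + E
var , b , b + b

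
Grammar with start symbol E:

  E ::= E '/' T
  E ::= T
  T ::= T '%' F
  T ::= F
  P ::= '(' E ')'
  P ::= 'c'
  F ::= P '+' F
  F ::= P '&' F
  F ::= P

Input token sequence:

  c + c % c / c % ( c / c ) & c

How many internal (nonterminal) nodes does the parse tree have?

26

[E [E [T [T [F [P c] + [F [P c]]]] % [F [P c]]]] / [T [T [F [P c]]] % [F [P ( [E [E [T [F [P c]]]] / [T [F [P c]]]] )] & [F [P c]]]]]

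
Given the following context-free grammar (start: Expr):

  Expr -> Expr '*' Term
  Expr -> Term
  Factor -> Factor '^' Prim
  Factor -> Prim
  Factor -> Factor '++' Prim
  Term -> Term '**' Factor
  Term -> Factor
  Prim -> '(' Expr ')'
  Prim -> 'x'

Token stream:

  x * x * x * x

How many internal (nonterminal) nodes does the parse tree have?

[Expr [Expr [Expr [Expr [Term [Factor [Prim x]]]] * [Term [Factor [Prim x]]]] * [Term [Factor [Prim x]]]] * [Term [Factor [Prim x]]]]

16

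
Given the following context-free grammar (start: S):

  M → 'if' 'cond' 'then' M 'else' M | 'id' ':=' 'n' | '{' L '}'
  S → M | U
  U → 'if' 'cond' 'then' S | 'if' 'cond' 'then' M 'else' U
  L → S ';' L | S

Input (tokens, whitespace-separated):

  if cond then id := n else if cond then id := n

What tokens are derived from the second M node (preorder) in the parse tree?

[S [U if cond then [M id := n] else [U if cond then [S [M id := n]]]]]

id := n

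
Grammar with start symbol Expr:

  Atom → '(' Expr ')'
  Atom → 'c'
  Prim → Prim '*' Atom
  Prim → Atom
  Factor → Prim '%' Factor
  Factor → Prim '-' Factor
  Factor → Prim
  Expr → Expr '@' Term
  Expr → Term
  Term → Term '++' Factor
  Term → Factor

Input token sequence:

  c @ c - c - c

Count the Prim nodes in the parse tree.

[Expr [Expr [Term [Factor [Prim [Atom c]]]]] @ [Term [Factor [Prim [Atom c]] - [Factor [Prim [Atom c]] - [Factor [Prim [Atom c]]]]]]]

4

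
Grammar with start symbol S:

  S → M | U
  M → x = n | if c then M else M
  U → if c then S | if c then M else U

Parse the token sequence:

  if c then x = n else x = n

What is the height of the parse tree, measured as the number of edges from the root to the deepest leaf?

[S [M if c then [M x = n] else [M x = n]]]

3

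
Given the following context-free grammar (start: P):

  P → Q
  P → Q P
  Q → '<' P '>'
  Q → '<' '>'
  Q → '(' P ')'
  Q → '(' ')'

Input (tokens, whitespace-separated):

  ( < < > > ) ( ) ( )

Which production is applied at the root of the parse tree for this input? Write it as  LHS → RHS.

P → Q P

[P [Q ( [P [Q < [P [Q < >]] >]] )] [P [Q ( )] [P [Q ( )]]]]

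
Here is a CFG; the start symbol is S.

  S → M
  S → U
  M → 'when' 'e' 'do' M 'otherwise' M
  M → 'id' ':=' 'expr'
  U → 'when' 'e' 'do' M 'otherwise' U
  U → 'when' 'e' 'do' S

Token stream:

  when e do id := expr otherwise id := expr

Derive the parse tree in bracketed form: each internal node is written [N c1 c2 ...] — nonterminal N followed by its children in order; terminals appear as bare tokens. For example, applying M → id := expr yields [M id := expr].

[S [M when e do [M id := expr] otherwise [M id := expr]]]

S
M
when e do M otherwise M
when e do id := expr otherwise M
when e do id := expr otherwise id := expr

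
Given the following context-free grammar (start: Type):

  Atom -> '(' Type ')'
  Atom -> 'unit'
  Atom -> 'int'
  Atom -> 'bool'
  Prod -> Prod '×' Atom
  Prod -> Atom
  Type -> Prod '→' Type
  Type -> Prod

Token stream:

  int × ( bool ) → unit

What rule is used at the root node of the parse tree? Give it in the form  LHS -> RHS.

Type -> Prod '→' Type

[Type [Prod [Prod [Atom int]] × [Atom ( [Type [Prod [Atom bool]]] )]] → [Type [Prod [Atom unit]]]]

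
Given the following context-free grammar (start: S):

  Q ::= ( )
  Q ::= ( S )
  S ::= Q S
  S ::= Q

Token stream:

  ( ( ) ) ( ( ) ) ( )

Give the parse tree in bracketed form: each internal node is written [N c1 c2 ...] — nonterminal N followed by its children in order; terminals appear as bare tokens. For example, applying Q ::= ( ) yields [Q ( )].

S
Q S
( S ) S
( Q ) S
( ( ) ) S
( ( ) ) Q S
( ( ) ) ( S ) S
( ( ) ) ( Q ) S
( ( ) ) ( ( ) ) S
( ( ) ) ( ( ) ) Q
( ( ) ) ( ( ) ) ( )

[S [Q ( [S [Q ( )]] )] [S [Q ( [S [Q ( )]] )] [S [Q ( )]]]]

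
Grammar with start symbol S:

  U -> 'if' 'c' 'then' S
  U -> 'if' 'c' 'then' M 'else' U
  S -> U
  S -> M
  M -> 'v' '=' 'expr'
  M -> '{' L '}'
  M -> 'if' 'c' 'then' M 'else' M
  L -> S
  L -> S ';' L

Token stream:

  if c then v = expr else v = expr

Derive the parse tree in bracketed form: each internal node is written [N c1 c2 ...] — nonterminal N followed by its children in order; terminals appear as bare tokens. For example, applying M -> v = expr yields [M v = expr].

S
M
if c then M else M
if c then v = expr else M
if c then v = expr else v = expr

[S [M if c then [M v = expr] else [M v = expr]]]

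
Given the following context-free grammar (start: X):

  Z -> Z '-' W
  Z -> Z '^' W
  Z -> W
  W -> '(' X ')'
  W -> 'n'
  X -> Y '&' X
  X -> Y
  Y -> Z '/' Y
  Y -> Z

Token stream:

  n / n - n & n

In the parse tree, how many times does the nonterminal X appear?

[X [Y [Z [W n]] / [Y [Z [Z [W n]] - [W n]]]] & [X [Y [Z [W n]]]]]

2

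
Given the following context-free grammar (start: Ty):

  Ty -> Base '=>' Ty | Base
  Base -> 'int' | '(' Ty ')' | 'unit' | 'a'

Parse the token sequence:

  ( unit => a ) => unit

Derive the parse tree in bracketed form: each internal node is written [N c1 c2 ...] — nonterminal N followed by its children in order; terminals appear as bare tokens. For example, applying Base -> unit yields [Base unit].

Ty
Base => Ty
( Ty ) => Ty
( Base => Ty ) => Ty
( unit => Ty ) => Ty
( unit => Base ) => Ty
( unit => a ) => Ty
( unit => a ) => Base
( unit => a ) => unit

[Ty [Base ( [Ty [Base unit] => [Ty [Base a]]] )] => [Ty [Base unit]]]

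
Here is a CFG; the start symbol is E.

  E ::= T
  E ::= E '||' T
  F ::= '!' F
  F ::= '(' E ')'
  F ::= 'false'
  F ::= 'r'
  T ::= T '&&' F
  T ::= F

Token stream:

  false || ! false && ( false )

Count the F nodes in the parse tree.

5

[E [E [T [F false]]] || [T [T [F ! [F false]]] && [F ( [E [T [F false]]] )]]]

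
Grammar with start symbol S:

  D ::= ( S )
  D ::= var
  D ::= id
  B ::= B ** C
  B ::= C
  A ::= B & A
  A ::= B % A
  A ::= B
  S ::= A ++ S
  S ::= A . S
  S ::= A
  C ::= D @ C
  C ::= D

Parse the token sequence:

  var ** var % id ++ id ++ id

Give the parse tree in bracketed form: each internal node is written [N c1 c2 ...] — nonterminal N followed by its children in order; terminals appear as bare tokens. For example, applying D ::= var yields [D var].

S
A ++ S
B % A ++ S
B ** C % A ++ S
C ** C % A ++ S
D ** C % A ++ S
var ** C % A ++ S
var ** D % A ++ S
var ** var % A ++ S
var ** var % B ++ S
var ** var % C ++ S
var ** var % D ++ S
var ** var % id ++ S
var ** var % id ++ A ++ S
var ** var % id ++ B ++ S
var ** var % id ++ C ++ S
var ** var % id ++ D ++ S
var ** var % id ++ id ++ S
var ** var % id ++ id ++ A
var ** var % id ++ id ++ B
var ** var % id ++ id ++ C
var ** var % id ++ id ++ D
var ** var % id ++ id ++ id

[S [A [B [B [C [D var]]] ** [C [D var]]] % [A [B [C [D id]]]]] ++ [S [A [B [C [D id]]]] ++ [S [A [B [C [D id]]]]]]]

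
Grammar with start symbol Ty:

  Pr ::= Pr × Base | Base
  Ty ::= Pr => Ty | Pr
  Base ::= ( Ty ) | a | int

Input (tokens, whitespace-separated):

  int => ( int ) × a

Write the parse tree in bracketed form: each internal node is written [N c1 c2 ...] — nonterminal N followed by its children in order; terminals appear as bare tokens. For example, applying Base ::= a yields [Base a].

[Ty [Pr [Base int]] => [Ty [Pr [Pr [Base ( [Ty [Pr [Base int]]] )]] × [Base a]]]]

Ty
Pr => Ty
Base => Ty
int => Ty
int => Pr
int => Pr × Base
int => Base × Base
int => ( Ty ) × Base
int => ( Pr ) × Base
int => ( Base ) × Base
int => ( int ) × Base
int => ( int ) × a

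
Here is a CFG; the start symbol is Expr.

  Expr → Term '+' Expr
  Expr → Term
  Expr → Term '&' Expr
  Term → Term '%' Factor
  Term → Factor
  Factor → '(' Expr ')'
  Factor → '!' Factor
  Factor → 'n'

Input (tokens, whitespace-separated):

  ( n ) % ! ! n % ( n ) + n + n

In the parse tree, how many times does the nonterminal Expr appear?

[Expr [Term [Term [Term [Factor ( [Expr [Term [Factor n]]] )]] % [Factor ! [Factor ! [Factor n]]]] % [Factor ( [Expr [Term [Factor n]]] )]] + [Expr [Term [Factor n]] + [Expr [Term [Factor n]]]]]

5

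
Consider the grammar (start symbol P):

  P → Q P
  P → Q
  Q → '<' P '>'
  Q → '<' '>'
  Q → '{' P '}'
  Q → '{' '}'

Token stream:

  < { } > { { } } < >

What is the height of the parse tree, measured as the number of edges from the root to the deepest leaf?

5

[P [Q < [P [Q { }]] >] [P [Q { [P [Q { }]] }] [P [Q < >]]]]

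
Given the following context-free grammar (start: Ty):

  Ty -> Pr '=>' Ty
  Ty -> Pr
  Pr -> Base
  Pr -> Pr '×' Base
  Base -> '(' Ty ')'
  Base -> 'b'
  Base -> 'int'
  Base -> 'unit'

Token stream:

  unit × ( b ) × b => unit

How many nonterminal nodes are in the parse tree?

13

[Ty [Pr [Pr [Pr [Base unit]] × [Base ( [Ty [Pr [Base b]]] )]] × [Base b]] => [Ty [Pr [Base unit]]]]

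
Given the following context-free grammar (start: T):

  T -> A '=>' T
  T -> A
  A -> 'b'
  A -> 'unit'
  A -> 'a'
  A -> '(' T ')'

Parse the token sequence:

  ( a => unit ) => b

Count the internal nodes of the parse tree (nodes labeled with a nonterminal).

[T [A ( [T [A a] => [T [A unit]]] )] => [T [A b]]]

8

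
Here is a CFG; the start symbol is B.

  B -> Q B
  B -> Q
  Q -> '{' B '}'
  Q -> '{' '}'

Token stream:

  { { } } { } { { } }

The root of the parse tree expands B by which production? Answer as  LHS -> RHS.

B -> Q B

[B [Q { [B [Q { }]] }] [B [Q { }] [B [Q { [B [Q { }]] }]]]]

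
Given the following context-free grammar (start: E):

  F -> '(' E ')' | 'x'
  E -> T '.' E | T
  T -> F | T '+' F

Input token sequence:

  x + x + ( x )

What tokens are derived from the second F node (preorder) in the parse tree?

[E [T [T [T [F x]] + [F x]] + [F ( [E [T [F x]]] )]]]

x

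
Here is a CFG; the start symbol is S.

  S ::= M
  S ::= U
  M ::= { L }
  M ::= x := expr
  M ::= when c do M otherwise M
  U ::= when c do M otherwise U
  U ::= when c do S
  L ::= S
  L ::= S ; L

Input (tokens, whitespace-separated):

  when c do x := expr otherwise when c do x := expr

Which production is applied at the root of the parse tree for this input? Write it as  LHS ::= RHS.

[S [U when c do [M x := expr] otherwise [U when c do [S [M x := expr]]]]]

S ::= U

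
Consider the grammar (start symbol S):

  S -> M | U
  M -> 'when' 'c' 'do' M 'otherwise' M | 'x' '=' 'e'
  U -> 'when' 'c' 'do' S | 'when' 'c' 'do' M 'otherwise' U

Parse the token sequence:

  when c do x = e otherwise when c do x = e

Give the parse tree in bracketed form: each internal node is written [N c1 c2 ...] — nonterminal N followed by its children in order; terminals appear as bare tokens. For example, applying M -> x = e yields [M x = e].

[S [U when c do [M x = e] otherwise [U when c do [S [M x = e]]]]]

S
U
when c do M otherwise U
when c do x = e otherwise U
when c do x = e otherwise when c do S
when c do x = e otherwise when c do M
when c do x = e otherwise when c do x = e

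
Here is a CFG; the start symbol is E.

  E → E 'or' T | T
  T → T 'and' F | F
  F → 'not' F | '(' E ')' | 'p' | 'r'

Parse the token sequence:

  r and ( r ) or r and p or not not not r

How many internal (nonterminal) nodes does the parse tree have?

[E [E [E [T [T [F r]] and [F ( [E [T [F r]]] )]]] or [T [T [F r]] and [F p]]] or [T [F not [F not [F not [F r]]]]]]

19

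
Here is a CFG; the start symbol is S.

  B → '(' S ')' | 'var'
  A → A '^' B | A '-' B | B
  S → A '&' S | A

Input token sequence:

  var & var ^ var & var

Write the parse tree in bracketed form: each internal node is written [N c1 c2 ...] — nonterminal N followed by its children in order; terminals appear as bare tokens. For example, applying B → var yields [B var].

[S [A [B var]] & [S [A [A [B var]] ^ [B var]] & [S [A [B var]]]]]

S
A & S
B & S
var & S
var & A & S
var & A ^ B & S
var & B ^ B & S
var & var ^ B & S
var & var ^ var & S
var & var ^ var & A
var & var ^ var & B
var & var ^ var & var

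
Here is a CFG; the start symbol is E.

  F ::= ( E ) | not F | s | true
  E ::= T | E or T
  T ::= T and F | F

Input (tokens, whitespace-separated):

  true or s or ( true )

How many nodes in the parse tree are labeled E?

[E [E [E [T [F true]]] or [T [F s]]] or [T [F ( [E [T [F true]]] )]]]

4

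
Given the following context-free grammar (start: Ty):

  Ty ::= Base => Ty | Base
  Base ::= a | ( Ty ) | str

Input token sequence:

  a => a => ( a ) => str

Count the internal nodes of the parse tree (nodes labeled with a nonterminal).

10

[Ty [Base a] => [Ty [Base a] => [Ty [Base ( [Ty [Base a]] )] => [Ty [Base str]]]]]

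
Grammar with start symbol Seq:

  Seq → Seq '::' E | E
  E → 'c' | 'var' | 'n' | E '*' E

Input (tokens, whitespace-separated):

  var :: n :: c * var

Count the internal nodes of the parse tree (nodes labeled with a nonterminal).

[Seq [Seq [Seq [E var]] :: [E n]] :: [E [E c] * [E var]]]

8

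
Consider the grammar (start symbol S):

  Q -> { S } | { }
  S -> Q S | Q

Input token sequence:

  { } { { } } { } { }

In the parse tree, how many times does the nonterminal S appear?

[S [Q { }] [S [Q { [S [Q { }]] }] [S [Q { }] [S [Q { }]]]]]

5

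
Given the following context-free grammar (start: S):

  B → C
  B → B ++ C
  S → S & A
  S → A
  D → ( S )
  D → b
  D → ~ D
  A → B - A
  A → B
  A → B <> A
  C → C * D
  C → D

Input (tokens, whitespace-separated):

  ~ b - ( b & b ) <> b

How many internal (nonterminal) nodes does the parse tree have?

[S [A [B [C [D ~ [D b]]]] - [A [B [C [D ( [S [S [A [B [C [D b]]]]] & [A [B [C [D b]]]]] )]]] <> [A [B [C [D b]]]]]]]

24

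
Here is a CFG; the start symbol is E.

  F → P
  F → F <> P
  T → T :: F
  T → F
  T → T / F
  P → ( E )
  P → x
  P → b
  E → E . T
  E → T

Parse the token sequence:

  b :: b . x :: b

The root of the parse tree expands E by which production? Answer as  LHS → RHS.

[E [E [T [T [F [P b]]] :: [F [P b]]]] . [T [T [F [P x]]] :: [F [P b]]]]

E → E . T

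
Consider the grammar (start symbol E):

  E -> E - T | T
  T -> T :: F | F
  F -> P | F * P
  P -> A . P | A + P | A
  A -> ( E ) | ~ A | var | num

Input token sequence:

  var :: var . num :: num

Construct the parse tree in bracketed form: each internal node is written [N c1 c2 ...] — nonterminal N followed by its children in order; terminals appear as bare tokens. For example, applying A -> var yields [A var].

[E [T [T [T [F [P [A var]]]] :: [F [P [A var] . [P [A num]]]]] :: [F [P [A num]]]]]

E
T
T :: F
T :: F :: F
F :: F :: F
P :: F :: F
A :: F :: F
var :: F :: F
var :: P :: F
var :: A . P :: F
var :: var . P :: F
var :: var . A :: F
var :: var . num :: F
var :: var . num :: P
var :: var . num :: A
var :: var . num :: num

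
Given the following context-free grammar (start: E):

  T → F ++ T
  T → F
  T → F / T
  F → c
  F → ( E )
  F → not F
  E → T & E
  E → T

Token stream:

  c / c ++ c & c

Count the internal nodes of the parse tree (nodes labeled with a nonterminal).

10

[E [T [F c] / [T [F c] ++ [T [F c]]]] & [E [T [F c]]]]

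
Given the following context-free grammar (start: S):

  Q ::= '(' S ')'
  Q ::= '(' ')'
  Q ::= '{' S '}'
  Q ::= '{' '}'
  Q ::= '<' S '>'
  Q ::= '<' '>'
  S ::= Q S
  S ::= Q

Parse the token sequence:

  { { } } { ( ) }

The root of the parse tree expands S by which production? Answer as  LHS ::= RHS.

S ::= Q S

[S [Q { [S [Q { }]] }] [S [Q { [S [Q ( )]] }]]]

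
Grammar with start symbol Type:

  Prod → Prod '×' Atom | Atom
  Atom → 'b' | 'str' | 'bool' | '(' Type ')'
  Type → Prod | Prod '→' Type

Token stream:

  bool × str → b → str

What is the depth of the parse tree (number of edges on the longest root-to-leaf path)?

5

[Type [Prod [Prod [Atom bool]] × [Atom str]] → [Type [Prod [Atom b]] → [Type [Prod [Atom str]]]]]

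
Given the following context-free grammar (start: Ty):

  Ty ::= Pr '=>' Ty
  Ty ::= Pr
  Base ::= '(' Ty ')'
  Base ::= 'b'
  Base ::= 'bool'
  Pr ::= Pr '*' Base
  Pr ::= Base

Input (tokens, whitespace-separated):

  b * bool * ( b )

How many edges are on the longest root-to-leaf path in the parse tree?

[Ty [Pr [Pr [Pr [Base b]] * [Base bool]] * [Base ( [Ty [Pr [Base b]]] )]]]

6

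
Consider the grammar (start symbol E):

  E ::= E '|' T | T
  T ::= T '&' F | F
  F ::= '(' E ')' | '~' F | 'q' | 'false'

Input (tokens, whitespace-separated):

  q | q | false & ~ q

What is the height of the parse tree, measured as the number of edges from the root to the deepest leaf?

5

[E [E [E [T [F q]]] | [T [F q]]] | [T [T [F false]] & [F ~ [F q]]]]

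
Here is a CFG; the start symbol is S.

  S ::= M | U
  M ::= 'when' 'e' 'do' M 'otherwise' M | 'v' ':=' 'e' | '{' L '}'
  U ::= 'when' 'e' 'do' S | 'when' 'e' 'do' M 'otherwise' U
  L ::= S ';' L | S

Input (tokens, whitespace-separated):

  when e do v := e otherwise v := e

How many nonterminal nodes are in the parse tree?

4

[S [M when e do [M v := e] otherwise [M v := e]]]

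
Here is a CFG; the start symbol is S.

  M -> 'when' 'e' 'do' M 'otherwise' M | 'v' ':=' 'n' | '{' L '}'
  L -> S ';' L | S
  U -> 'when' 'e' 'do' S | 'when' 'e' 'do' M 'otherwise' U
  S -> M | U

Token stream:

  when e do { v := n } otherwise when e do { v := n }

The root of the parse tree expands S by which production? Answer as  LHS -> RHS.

[S [U when e do [M { [L [S [M v := n]]] }] otherwise [U when e do [S [M { [L [S [M v := n]]] }]]]]]

S -> U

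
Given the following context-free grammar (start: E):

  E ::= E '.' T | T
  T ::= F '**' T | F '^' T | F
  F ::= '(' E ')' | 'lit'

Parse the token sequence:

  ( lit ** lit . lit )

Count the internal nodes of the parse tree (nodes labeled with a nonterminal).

11

[E [T [F ( [E [E [T [F lit] ** [T [F lit]]]] . [T [F lit]]] )]]]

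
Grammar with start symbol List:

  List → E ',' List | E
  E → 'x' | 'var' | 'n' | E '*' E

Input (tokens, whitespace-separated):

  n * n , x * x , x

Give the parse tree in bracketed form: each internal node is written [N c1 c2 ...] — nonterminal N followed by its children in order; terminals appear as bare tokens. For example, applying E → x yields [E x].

[List [E [E n] * [E n]] , [List [E [E x] * [E x]] , [List [E x]]]]

List
E , List
E * E , List
n * E , List
n * n , List
n * n , E , List
n * n , E * E , List
n * n , x * E , List
n * n , x * x , List
n * n , x * x , E
n * n , x * x , x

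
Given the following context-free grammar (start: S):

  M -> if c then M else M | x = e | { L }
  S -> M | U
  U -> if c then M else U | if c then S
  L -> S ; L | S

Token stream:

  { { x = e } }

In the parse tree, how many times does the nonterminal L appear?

[S [M { [L [S [M { [L [S [M x = e]]] }]]] }]]

2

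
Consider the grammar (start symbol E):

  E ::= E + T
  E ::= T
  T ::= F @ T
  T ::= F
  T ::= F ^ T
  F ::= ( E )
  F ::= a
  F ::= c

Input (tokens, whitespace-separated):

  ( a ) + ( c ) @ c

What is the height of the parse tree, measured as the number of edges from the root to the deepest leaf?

7

[E [E [T [F ( [E [T [F a]]] )]]] + [T [F ( [E [T [F c]]] )] @ [T [F c]]]]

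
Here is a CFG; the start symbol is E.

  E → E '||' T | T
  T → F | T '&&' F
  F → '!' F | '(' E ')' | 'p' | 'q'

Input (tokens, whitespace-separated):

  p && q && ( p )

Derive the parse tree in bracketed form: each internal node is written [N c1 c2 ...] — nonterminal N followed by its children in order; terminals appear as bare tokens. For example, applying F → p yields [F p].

E
T
T && F
T && F && F
F && F && F
p && F && F
p && q && F
p && q && ( E )
p && q && ( T )
p && q && ( F )
p && q && ( p )

[E [T [T [T [F p]] && [F q]] && [F ( [E [T [F p]]] )]]]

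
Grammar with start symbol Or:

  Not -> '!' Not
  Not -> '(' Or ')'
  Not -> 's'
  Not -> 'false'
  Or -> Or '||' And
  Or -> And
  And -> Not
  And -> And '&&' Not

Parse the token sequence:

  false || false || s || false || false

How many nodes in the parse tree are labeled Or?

[Or [Or [Or [Or [Or [And [Not false]]] || [And [Not false]]] || [And [Not s]]] || [And [Not false]]] || [And [Not false]]]

5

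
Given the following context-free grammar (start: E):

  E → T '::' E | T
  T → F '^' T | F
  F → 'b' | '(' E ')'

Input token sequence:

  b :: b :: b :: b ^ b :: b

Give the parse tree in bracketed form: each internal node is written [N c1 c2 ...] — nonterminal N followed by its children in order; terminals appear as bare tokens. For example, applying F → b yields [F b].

[E [T [F b]] :: [E [T [F b]] :: [E [T [F b]] :: [E [T [F b] ^ [T [F b]]] :: [E [T [F b]]]]]]]

E
T :: E
F :: E
b :: E
b :: T :: E
b :: F :: E
b :: b :: E
b :: b :: T :: E
b :: b :: F :: E
b :: b :: b :: E
b :: b :: b :: T :: E
b :: b :: b :: F ^ T :: E
b :: b :: b :: b ^ T :: E
b :: b :: b :: b ^ F :: E
b :: b :: b :: b ^ b :: E
b :: b :: b :: b ^ b :: T
b :: b :: b :: b ^ b :: F
b :: b :: b :: b ^ b :: b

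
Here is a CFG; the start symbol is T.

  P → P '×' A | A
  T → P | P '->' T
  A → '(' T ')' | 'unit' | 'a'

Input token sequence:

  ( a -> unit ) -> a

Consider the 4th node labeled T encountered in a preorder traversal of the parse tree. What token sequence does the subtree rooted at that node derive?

[T [P [A ( [T [P [A a]] -> [T [P [A unit]]]] )]] -> [T [P [A a]]]]

a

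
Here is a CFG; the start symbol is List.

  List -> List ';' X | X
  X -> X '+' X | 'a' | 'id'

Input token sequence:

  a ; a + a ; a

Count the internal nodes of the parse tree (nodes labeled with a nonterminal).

8

[List [List [List [X a]] ; [X [X a] + [X a]]] ; [X a]]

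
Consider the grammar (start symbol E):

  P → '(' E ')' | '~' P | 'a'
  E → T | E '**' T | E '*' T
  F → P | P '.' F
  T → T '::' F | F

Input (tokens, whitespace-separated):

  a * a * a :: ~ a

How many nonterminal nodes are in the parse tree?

[E [E [E [T [F [P a]]]] * [T [F [P a]]]] * [T [T [F [P a]]] :: [F [P ~ [P a]]]]]

16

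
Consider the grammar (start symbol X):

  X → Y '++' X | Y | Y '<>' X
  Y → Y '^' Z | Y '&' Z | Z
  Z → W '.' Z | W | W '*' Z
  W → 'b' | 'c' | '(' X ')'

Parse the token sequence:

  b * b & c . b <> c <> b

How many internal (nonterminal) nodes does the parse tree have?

19

[X [Y [Y [Z [W b] * [Z [W b]]]] & [Z [W c] . [Z [W b]]]] <> [X [Y [Z [W c]]] <> [X [Y [Z [W b]]]]]]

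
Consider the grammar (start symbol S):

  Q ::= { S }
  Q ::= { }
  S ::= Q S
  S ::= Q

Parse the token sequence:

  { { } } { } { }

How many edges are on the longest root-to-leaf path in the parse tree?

4

[S [Q { [S [Q { }]] }] [S [Q { }] [S [Q { }]]]]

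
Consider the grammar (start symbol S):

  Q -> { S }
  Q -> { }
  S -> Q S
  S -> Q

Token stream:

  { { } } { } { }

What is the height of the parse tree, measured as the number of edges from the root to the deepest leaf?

[S [Q { [S [Q { }]] }] [S [Q { }] [S [Q { }]]]]

4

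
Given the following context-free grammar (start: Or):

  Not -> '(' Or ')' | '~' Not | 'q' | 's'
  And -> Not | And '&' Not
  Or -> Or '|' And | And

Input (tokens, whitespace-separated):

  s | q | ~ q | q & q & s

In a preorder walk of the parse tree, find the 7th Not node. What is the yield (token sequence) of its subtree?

[Or [Or [Or [Or [And [Not s]]] | [And [Not q]]] | [And [Not ~ [Not q]]]] | [And [And [And [Not q]] & [Not q]] & [Not s]]]

s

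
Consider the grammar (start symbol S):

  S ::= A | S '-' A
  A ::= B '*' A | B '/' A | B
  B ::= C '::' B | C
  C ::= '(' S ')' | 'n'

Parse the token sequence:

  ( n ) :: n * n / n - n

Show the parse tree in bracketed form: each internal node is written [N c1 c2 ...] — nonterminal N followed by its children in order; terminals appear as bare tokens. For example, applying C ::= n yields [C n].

[S [S [A [B [C ( [S [A [B [C n]]]] )] :: [B [C n]]] * [A [B [C n]] / [A [B [C n]]]]]] - [A [B [C n]]]]

S
S - A
A - A
B * A - A
C :: B * A - A
( S ) :: B * A - A
( A ) :: B * A - A
( B ) :: B * A - A
( C ) :: B * A - A
( n ) :: B * A - A
( n ) :: C * A - A
( n ) :: n * A - A
( n ) :: n * B / A - A
( n ) :: n * C / A - A
( n ) :: n * n / A - A
( n ) :: n * n / B - A
( n ) :: n * n / C - A
( n ) :: n * n / n - A
( n ) :: n * n / n - B
( n ) :: n * n / n - C
( n ) :: n * n / n - n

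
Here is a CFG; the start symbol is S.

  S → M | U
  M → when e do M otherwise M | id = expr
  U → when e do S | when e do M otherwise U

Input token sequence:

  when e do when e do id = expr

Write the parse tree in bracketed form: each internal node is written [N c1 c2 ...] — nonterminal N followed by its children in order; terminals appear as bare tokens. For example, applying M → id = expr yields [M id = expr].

[S [U when e do [S [U when e do [S [M id = expr]]]]]]

S
U
when e do S
when e do U
when e do when e do S
when e do when e do M
when e do when e do id = expr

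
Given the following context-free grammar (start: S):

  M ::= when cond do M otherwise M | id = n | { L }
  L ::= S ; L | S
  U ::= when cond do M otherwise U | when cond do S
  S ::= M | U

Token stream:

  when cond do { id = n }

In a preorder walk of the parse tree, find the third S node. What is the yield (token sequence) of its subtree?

[S [U when cond do [S [M { [L [S [M id = n]]] }]]]]

id = n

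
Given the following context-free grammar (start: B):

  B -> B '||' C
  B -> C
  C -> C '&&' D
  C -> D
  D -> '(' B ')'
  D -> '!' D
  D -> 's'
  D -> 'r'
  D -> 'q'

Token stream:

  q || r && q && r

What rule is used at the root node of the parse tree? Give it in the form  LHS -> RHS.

[B [B [C [D q]]] || [C [C [C [D r]] && [D q]] && [D r]]]

B -> B '||' C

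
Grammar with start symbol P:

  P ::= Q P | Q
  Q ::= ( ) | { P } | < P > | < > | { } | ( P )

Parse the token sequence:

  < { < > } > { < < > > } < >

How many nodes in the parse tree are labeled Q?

7

[P [Q < [P [Q { [P [Q < >]] }]] >] [P [Q { [P [Q < [P [Q < >]] >]] }] [P [Q < >]]]]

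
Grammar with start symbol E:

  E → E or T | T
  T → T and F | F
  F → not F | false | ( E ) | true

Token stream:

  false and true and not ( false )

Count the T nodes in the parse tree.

[E [T [T [T [F false]] and [F true]] and [F not [F ( [E [T [F false]]] )]]]]

4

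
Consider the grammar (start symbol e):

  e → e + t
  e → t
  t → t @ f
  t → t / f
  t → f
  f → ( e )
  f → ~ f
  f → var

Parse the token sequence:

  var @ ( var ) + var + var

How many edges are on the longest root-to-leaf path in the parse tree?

[e [e [e [t [t [f var]] @ [f ( [e [t [f var]]] )]]] + [t [f var]]] + [t [f var]]]

8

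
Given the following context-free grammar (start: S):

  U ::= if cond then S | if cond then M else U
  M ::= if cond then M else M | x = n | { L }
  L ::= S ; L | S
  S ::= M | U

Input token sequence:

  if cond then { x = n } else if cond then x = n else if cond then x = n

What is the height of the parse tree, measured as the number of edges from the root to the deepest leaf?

6

[S [U if cond then [M { [L [S [M x = n]]] }] else [U if cond then [M x = n] else [U if cond then [S [M x = n]]]]]]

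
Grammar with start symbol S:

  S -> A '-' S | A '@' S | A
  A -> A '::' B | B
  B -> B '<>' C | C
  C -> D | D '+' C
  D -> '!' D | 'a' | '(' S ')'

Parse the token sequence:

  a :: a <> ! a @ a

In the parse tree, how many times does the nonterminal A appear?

3

[S [A [A [B [C [D a]]]] :: [B [B [C [D a]]] <> [C [D ! [D a]]]]] @ [S [A [B [C [D a]]]]]]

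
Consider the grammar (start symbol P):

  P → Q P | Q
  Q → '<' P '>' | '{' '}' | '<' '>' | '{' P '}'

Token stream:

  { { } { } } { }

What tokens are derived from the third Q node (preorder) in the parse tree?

[P [Q { [P [Q { }] [P [Q { }]]] }] [P [Q { }]]]

{ }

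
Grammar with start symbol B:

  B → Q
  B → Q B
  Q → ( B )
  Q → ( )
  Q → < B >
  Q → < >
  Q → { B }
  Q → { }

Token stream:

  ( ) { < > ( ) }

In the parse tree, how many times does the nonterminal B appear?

4

[B [Q ( )] [B [Q { [B [Q < >] [B [Q ( )]]] }]]]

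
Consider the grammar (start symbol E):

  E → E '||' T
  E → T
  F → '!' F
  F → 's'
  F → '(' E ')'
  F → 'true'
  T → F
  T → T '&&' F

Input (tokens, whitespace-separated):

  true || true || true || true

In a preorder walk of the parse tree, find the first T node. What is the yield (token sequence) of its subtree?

[E [E [E [E [T [F true]]] || [T [F true]]] || [T [F true]]] || [T [F true]]]

true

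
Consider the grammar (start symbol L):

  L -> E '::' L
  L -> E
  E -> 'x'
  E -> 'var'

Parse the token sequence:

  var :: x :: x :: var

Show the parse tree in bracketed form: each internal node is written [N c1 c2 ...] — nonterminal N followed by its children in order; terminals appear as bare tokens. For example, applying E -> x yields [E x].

L
E :: L
var :: L
var :: E :: L
var :: x :: L
var :: x :: E :: L
var :: x :: x :: L
var :: x :: x :: E
var :: x :: x :: var

[L [E var] :: [L [E x] :: [L [E x] :: [L [E var]]]]]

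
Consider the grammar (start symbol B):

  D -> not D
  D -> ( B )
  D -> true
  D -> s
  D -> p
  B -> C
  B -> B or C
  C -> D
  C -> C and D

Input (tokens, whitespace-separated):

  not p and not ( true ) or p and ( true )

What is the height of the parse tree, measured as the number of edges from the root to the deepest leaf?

[B [B [C [C [D not [D p]]] and [D not [D ( [B [C [D true]]] )]]]] or [C [C [D p]] and [D ( [B [C [D true]]] )]]]

8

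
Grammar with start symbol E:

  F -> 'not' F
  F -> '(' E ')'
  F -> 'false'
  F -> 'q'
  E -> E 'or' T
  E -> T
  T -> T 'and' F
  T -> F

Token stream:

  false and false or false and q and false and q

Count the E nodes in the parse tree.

[E [E [T [T [F false]] and [F false]]] or [T [T [T [T [F false]] and [F q]] and [F false]] and [F q]]]

2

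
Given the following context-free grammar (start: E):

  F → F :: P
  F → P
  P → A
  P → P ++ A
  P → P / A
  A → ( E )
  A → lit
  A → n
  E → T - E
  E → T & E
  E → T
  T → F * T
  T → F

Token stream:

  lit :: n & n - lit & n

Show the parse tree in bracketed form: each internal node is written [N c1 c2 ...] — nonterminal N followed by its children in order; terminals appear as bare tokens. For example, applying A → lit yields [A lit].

E
T & E
F & E
F :: P & E
P :: P & E
A :: P & E
lit :: P & E
lit :: A & E
lit :: n & E
lit :: n & T - E
lit :: n & F - E
lit :: n & P - E
lit :: n & A - E
lit :: n & n - E
lit :: n & n - T & E
lit :: n & n - F & E
lit :: n & n - P & E
lit :: n & n - A & E
lit :: n & n - lit & E
lit :: n & n - lit & T
lit :: n & n - lit & F
lit :: n & n - lit & P
lit :: n & n - lit & A
lit :: n & n - lit & n

[E [T [F [F [P [A lit]]] :: [P [A n]]]] & [E [T [F [P [A n]]]] - [E [T [F [P [A lit]]]] & [E [T [F [P [A n]]]]]]]]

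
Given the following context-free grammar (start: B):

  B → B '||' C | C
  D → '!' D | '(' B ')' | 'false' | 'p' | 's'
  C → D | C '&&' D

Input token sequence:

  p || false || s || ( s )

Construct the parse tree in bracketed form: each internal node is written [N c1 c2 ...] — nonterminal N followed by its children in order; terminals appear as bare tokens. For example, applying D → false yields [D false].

[B [B [B [B [C [D p]]] || [C [D false]]] || [C [D s]]] || [C [D ( [B [C [D s]]] )]]]

B
B || C
B || C || C
B || C || C || C
C || C || C || C
D || C || C || C
p || C || C || C
p || D || C || C
p || false || C || C
p || false || D || C
p || false || s || C
p || false || s || D
p || false || s || ( B )
p || false || s || ( C )
p || false || s || ( D )
p || false || s || ( s )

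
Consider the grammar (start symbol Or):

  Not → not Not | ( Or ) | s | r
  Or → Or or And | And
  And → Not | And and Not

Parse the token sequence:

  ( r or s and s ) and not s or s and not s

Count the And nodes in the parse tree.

7

[Or [Or [And [And [Not ( [Or [Or [And [Not r]]] or [And [And [Not s]] and [Not s]]] )]] and [Not not [Not s]]]] or [And [And [Not s]] and [Not not [Not s]]]]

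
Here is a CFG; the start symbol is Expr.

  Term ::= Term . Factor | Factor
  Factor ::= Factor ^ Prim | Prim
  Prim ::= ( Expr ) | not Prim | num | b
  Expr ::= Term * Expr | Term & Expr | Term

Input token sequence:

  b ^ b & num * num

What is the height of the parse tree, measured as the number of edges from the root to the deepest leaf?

[Expr [Term [Factor [Factor [Prim b]] ^ [Prim b]]] & [Expr [Term [Factor [Prim num]]] * [Expr [Term [Factor [Prim num]]]]]]

6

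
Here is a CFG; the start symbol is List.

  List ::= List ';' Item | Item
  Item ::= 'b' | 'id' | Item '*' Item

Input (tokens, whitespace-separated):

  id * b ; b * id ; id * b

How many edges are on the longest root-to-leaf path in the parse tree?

5

[List [List [List [Item [Item id] * [Item b]]] ; [Item [Item b] * [Item id]]] ; [Item [Item id] * [Item b]]]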